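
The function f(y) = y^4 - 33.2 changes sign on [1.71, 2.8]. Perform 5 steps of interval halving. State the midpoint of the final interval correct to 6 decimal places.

2.408281

f(1.710000) = -24.649639, f(2.800000) = 28.265600 (opposite signs)
step 1: m = 2.255000, f(m) = -7.342521 < 0 → root in [2.255000, 2.800000]
step 2: m = 2.527500, f(m) = 7.609818 > 0 → root in [2.255000, 2.527500]
step 3: m = 2.391250, f(m) = -0.503600 < 0 → root in [2.391250, 2.527500]
step 4: m = 2.459375, f(m) = 3.384659 > 0 → root in [2.391250, 2.459375]
step 5: m = 2.425312, f(m) = 1.399579 > 0 → root in [2.391250, 2.425312]
Midpoint of [2.391250, 2.425312] = 2.408281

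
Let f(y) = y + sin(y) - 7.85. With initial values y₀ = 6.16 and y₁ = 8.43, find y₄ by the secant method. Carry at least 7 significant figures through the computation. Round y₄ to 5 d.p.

7.12857

f(y_0) = -1.812874, f(y_1) = 1.418638
y_2 = 8.430000 - (1.418638)·(8.430000 - 6.160000)/(1.418638 - (-1.812874)) = 7.433467; f(y_2) = 0.496346
y_3 = 7.433467 - (0.496346)·(7.433467 - 8.430000)/(0.496346 - (1.418638)) = 6.897167; f(y_3) = -0.376706
y_4 = 6.897167 - (-0.376706)·(6.897167 - 7.433467)/(-0.376706 - (0.496346)) = 7.128571; f(y_4) = 0.026798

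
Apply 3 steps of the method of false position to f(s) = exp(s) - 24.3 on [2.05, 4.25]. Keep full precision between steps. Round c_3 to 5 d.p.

3.07412

False-position update: c = (a·f(b) − b·f(a))/(f(b) − f(a)); replace the endpoint whose sign matches f(c).
f(2.050000) = -16.532099, f(4.250000) = 45.805412
step 1: c = 2.633447, f(c) = -10.378328 < 0 → new bracket [2.633447, 4.250000]
step 2: c = 2.932058, f(c) = -5.533781 < 0 → new bracket [2.932058, 4.250000]
step 3: c = 3.074118, f(c) = -2.669215 < 0 → new bracket [3.074118, 4.250000]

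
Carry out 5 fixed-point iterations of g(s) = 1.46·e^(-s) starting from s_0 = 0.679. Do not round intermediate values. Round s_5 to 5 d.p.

s_1 = g(0.679000) = 0.740401
s_2 = g(0.740401) = 0.696307
s_3 = g(0.696307) = 0.727697
s_4 = g(0.727697) = 0.705209
s_5 = g(0.705209) = 0.721247

0.72125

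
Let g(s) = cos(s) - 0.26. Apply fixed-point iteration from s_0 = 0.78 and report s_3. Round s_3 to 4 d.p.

0.5421

s_1 = g(0.780000) = 0.450914
s_2 = g(0.450914) = 0.640049
s_3 = g(0.640049) = 0.542066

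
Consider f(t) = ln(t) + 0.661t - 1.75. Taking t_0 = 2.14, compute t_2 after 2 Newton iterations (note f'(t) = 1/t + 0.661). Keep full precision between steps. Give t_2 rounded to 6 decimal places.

t_0 = 2.140000: f = 0.425346, f' = 1.128290 → t_1 = 2.140000 - (0.425346)/(1.128290) = 1.763017
t_1 = 1.763017: f = -0.017619, f' = 1.228209 → t_2 = 1.763017 - (-0.017619)/(1.228209) = 1.777362

1.777362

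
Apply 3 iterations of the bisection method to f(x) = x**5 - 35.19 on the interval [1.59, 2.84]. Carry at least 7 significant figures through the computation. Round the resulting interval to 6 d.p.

f(1.590000) = -25.027850, f(2.840000) = 149.563086 (opposite signs)
step 1: m = 2.215000, f(m) = 18.127362 > 0 → root in [1.590000, 2.215000]
step 2: m = 1.902500, f(m) = -10.265679 < 0 → root in [1.902500, 2.215000]
step 3: m = 2.058750, f(m) = 1.794356 > 0 → root in [1.902500, 2.058750]

[1.902500, 2.058750]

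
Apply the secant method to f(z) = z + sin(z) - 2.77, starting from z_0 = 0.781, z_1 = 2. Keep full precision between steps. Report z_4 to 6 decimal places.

f(z_0) = -1.285010, f(z_1) = 0.139297
z_2 = 2.000000 - (0.139297)·(2.000000 - 0.781000)/(0.139297 - (-1.285010)) = 1.880782; f(z_2) = 0.063120
z_3 = 1.880782 - (0.063120)·(1.880782 - 2.000000)/(0.063120 - (0.139297)) = 1.781999; f(z_3) = -0.010221
z_4 = 1.781999 - (-0.010221)·(1.781999 - 1.880782)/(-0.010221 - (0.063120)) = 1.795766; f(z_4) = 0.000567

1.795766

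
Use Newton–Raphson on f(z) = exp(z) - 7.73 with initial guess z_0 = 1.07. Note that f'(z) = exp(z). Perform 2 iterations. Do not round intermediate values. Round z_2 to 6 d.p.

z_0 = 1.070000: f = -4.814621, f' = 2.915379 → z_1 = 1.070000 - (-4.814621)/(2.915379) = 2.721456
z_1 = 2.721456: f = 7.472438, f' = 15.202438 → z_2 = 2.721456 - (7.472438)/(15.202438) = 2.229927

2.229927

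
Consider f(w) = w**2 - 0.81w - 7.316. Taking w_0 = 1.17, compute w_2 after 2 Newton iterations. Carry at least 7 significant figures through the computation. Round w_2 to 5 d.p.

3.75019

Newton update: w ← w − f(w)/f'(w).
f'(w) = 2w - 0.81
w_0 = 1.170000: f = -6.894800, f' = 1.530000 → w_1 = 1.170000 - (-6.894800)/(1.530000) = 5.676405
w_1 = 5.676405: f = 20.307688, f' = 10.542810 → w_2 = 5.676405 - (20.307688)/(10.542810) = 3.750193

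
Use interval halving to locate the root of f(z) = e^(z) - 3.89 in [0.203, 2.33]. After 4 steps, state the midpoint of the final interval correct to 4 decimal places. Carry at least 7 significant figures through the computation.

1.3330

f(0.203000) = -2.664928, f(2.330000) = 6.387942 (opposite signs)
step 1: m = 1.266500, f(m) = -0.341589 < 0 → root in [1.266500, 2.330000]
step 2: m = 1.798250, f(m) = 2.149070 > 0 → root in [1.266500, 1.798250]
step 3: m = 1.532375, f(m) = 0.739158 > 0 → root in [1.266500, 1.532375]
step 4: m = 1.399437, f(m) = 0.162920 > 0 → root in [1.266500, 1.399437]
Midpoint of [1.266500, 1.399437] = 1.332969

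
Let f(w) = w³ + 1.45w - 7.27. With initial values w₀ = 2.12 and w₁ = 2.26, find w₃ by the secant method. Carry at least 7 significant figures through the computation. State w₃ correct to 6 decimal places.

1.711648

Secant update: w_(k+1) = w_k − f(w_k)·(w_k − w_(k-1))/(f(w_k) − f(w_(k-1))).
f(w_0) = 5.332128, f(w_1) = 7.550176
w_2 = 2.260000 - (7.550176)·(2.260000 - 2.120000)/(7.550176 - (5.332128)) = 1.783444; f(w_2) = 0.988542
w_3 = 1.783444 - (0.988542)·(1.783444 - 2.260000)/(0.988542 - (7.550176)) = 1.711648; f(w_3) = 0.226573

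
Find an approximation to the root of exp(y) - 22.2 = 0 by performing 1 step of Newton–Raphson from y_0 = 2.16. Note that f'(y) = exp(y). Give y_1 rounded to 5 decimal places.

y_0 = 2.160000: f = -13.528862, f' = 8.671138 → y_1 = 2.160000 - (-13.528862)/(8.671138) = 3.720218

3.72022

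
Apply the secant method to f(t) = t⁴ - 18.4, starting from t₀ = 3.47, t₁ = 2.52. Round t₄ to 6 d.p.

2.081208

Secant update: t_(k+1) = t_k − f(t_k)·(t_k − t_(k-1))/(f(t_k) − f(t_(k-1))).
f(t_0) = 126.583273, f(t_1) = 21.927580
t_2 = 2.520000 - (21.927580)·(2.520000 - 3.470000)/(21.927580 - (126.583273)) = 2.320955; f(t_2) = 10.617956
t_3 = 2.320955 - (10.617956)·(2.320955 - 2.520000)/(10.617956 - (21.927580)) = 2.134083; f(t_3) = 2.341739
t_4 = 2.134083 - (2.341739)·(2.134083 - 2.320955)/(2.341739 - (10.617956)) = 2.081208; f(t_4) = 0.361253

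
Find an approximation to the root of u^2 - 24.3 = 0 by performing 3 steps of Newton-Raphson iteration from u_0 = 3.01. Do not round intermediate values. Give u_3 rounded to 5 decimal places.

4.92962

Newton update: u ← u − f(u)/f'(u).
f'(u) = 2u
u_0 = 3.010000: f = -15.239900, f' = 6.020000 → u_1 = 3.010000 - (-15.239900)/(6.020000) = 5.541545
u_1 = 5.541545: f = 6.408719, f' = 11.083090 → u_2 = 5.541545 - (6.408719)/(11.083090) = 4.963302
u_2 = 4.963302: f = 0.334365, f' = 9.926604 → u_3 = 4.963302 - (0.334365)/(9.926604) = 4.929618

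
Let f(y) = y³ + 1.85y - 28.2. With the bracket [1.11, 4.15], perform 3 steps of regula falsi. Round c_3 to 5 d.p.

2.74786

f(1.110000) = -24.778869, f(4.150000) = 50.950875
step 1: c = 2.104692, f(c) = -14.983108 < 0 → new bracket [2.104692, 4.150000]
step 2: c = 2.569476, f(c) = -6.482256 < 0 → new bracket [2.569476, 4.150000]
step 3: c = 2.747864, f(c) = -2.368007 < 0 → new bracket [2.747864, 4.150000]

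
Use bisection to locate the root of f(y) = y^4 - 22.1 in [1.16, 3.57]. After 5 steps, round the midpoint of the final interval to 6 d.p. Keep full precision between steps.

f(1.160000) = -20.289361, f(3.570000) = 140.332476 (opposite signs)
step 1: m = 2.365000, f(m) = 9.184166 > 0 → root in [1.160000, 2.365000]
step 2: m = 1.762500, f(m) = -12.450240 < 0 → root in [1.762500, 2.365000]
step 3: m = 2.063750, f(m) = -3.960373 < 0 → root in [2.063750, 2.365000]
step 4: m = 2.214375, f(m) = 1.943887 > 0 → root in [2.063750, 2.214375]
step 5: m = 2.139062, f(m) = -1.163991 < 0 → root in [2.139062, 2.214375]
Midpoint of [2.139062, 2.214375] = 2.176719

2.176719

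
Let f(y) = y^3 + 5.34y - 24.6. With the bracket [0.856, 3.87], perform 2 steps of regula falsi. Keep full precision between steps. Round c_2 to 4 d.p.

False-position update: c = (a·f(b) − b·f(a))/(f(b) − f(a)); replace the endpoint whose sign matches f(c).
f(0.856000) = -19.401738, f(3.870000) = 54.026403
step 1: c = 1.652382, f(c) = -11.264674 < 0 → new bracket [1.652382, 3.870000]
step 2: c = 2.034988, f(c) = -5.305926 < 0 → new bracket [2.034988, 3.870000]

2.0350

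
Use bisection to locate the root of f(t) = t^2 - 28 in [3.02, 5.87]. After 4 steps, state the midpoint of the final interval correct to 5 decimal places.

f(3.020000) = -18.879600, f(5.870000) = 6.456900 (opposite signs)
step 1: m = 4.445000, f(m) = -8.241975 < 0 → root in [4.445000, 5.870000]
step 2: m = 5.157500, f(m) = -1.400194 < 0 → root in [5.157500, 5.870000]
step 3: m = 5.513750, f(m) = 2.401439 > 0 → root in [5.157500, 5.513750]
step 4: m = 5.335625, f(m) = 0.468894 > 0 → root in [5.157500, 5.335625]
Midpoint of [5.157500, 5.335625] = 5.246563

5.24656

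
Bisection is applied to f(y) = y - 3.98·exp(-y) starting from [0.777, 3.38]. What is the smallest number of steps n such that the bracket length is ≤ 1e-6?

Initial width b − a = 3.38 − 0.777 = 2.603000.
After n steps the width is (b−a)/2^n; need (b−a)/2^n ≤ 1e-6.
So n ≥ log₂(2.603000/1e-6) = log₂(2603000.0000) ≈ 21.3117.
Hence n = 22.

22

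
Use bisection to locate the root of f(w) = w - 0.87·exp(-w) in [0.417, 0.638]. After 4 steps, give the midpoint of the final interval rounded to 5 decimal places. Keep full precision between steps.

f(0.417000) = -0.156348, f(0.638000) = 0.178337 (opposite signs)
step 1: m = 0.527500, f(m) = 0.014132 > 0 → root in [0.417000, 0.527500]
step 2: m = 0.472250, f(m) = -0.070280 < 0 → root in [0.472250, 0.527500]
step 3: m = 0.499875, f(m) = -0.027873 < 0 → root in [0.499875, 0.527500]
step 4: m = 0.513687, f(m) = -0.006821 < 0 → root in [0.513687, 0.527500]
Midpoint of [0.513687, 0.527500] = 0.520594

0.52059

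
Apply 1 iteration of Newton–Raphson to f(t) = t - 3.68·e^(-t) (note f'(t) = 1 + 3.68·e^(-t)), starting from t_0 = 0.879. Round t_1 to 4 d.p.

Newton update: t ← t − f(t)/f'(t).
t_0 = 0.879000: f = -0.648928, f' = 2.527928 → t_1 = 0.879000 - (-0.648928)/(2.527928) = 1.135704

1.1357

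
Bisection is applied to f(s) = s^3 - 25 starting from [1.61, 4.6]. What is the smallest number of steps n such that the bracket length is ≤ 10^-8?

29

Initial width b − a = 4.6 − 1.61 = 2.990000.
After n steps the width is (b−a)/2^n; need (b−a)/2^n ≤ 10^-8.
So n ≥ log₂(2.990000/10^-8) = log₂(299000000.0000) ≈ 28.1556.
Hence n = 29.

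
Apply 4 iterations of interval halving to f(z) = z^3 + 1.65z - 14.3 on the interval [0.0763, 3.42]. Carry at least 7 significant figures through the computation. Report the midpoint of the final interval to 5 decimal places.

f(0.076300) = -14.173661, f(3.420000) = 31.344688 (opposite signs)
step 1: m = 1.748150, f(m) = -6.073156 < 0 → root in [1.748150, 3.420000]
step 2: m = 2.584075, f(m) = 7.218739 > 0 → root in [1.748150, 2.584075]
step 3: m = 2.166112, f(m) = -0.562421 < 0 → root in [2.166112, 2.584075]
step 4: m = 2.375094, f(m) = 3.016976 > 0 → root in [2.166112, 2.375094]
Midpoint of [2.166112, 2.375094] = 2.270603

2.27060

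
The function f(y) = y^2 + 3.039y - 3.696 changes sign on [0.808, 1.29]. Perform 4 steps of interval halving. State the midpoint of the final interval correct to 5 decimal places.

f(0.808000) = -0.587624, f(1.290000) = 1.888410 (opposite signs)
step 1: m = 1.049000, f(m) = 0.592312 > 0 → root in [0.808000, 1.049000]
step 2: m = 0.928500, f(m) = -0.012176 < 0 → root in [0.928500, 1.049000]
step 3: m = 0.988750, f(m) = 0.286438 > 0 → root in [0.928500, 0.988750]
step 4: m = 0.958625, f(m) = 0.136223 > 0 → root in [0.928500, 0.958625]
Midpoint of [0.928500, 0.958625] = 0.943563

0.94356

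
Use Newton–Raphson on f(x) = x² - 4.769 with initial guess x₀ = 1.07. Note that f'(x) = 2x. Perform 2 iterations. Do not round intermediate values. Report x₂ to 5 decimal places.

Newton update: x ← x − f(x)/f'(x).
x_0 = 1.070000: f = -3.624100, f' = 2.140000 → x_1 = 1.070000 - (-3.624100)/(2.140000) = 2.763505
x_1 = 2.763505: f = 2.867958, f' = 5.527009 → x_2 = 2.763505 - (2.867958)/(5.527009) = 2.244606

2.24461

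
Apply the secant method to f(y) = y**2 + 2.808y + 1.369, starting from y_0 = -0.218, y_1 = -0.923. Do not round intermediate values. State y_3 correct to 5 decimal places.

f(y_0) = 0.804380, f(y_1) = -0.370855
y_2 = -0.923000 - (-0.370855)·(-0.923000 - -0.218000)/(-0.370855 - (0.804380)) = -0.700531; f(y_2) = -0.107348
y_3 = -0.700531 - (-0.107348)·(-0.700531 - -0.923000)/(-0.107348 - (-0.370855)) = -0.609902; f(y_3) = 0.028376

-0.60990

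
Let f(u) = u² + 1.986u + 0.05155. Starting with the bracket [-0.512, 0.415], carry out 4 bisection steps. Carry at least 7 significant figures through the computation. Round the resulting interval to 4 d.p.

f(-0.512000) = -0.703138, f(0.415000) = 1.047965 (opposite signs)
step 1: m = -0.048500, f(m) = -0.042419 < 0 → root in [-0.048500, 0.415000]
step 2: m = 0.183250, f(m) = 0.449065 > 0 → root in [-0.048500, 0.183250]
step 3: m = 0.067375, f(m) = 0.189896 > 0 → root in [-0.048500, 0.067375]
step 4: m = 0.009437, f(m) = 0.070382 > 0 → root in [-0.048500, 0.009437]

[-0.0485, 0.0094]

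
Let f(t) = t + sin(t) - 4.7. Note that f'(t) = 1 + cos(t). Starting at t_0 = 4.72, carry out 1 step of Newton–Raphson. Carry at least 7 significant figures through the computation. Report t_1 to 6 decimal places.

Newton update: t ← t − f(t)/f'(t).
t_0 = 4.720000: f = -0.979971, f' = 1.007611 → t_1 = 4.720000 - (-0.979971)/(1.007611) = 5.692569

5.692569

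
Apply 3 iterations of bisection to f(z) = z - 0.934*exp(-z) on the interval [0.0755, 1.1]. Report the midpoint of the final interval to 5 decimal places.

0.52372

f(0.075500) = -0.790579, f(1.100000) = 0.789098 (opposite signs)
step 1: m = 0.587750, f(m) = 0.068842 > 0 → root in [0.075500, 0.587750]
step 2: m = 0.331625, f(m) = -0.338760 < 0 → root in [0.331625, 0.587750]
step 3: m = 0.459688, f(m) = -0.130116 < 0 → root in [0.459688, 0.587750]
Midpoint of [0.459688, 0.587750] = 0.523719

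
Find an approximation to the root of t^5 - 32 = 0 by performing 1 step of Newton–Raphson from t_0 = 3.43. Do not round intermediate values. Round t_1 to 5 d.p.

2.79024

Newton update: t ← t − f(t)/f'(t).
f'(t) = 5t^4
t_0 = 3.430000: f = 442.756151, f' = 692.064360 → t_1 = 3.430000 - (442.756151)/(692.064360) = 2.790238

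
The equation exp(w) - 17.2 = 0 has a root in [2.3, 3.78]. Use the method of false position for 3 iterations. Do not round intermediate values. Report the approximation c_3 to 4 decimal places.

2.8077

f(2.300000) = -7.225818, f(3.780000) = 26.616042
step 1: c = 2.616005, f(c) = -3.519036 < 0 → new bracket [2.616005, 3.780000]
step 2: c = 2.751931, f(c) = -1.527128 < 0 → new bracket [2.751931, 3.780000]
step 3: c = 2.807717, f(c) = -0.627955 < 0 → new bracket [2.807717, 3.780000]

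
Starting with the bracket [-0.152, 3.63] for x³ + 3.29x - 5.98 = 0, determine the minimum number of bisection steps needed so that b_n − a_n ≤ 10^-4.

16

Initial width b − a = 3.63 − -0.152 = 3.782000.
After n steps the width is (b−a)/2^n; need (b−a)/2^n ≤ 10^-4.
So n ≥ log₂(3.782000/10^-4) = log₂(37820.0000) ≈ 15.2069.
Hence n = 16.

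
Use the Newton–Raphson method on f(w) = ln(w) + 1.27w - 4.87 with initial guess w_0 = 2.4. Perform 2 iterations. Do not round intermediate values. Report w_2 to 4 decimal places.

2.9759

f'(w) = 1/w + 1.27
w_0 = 2.400000: f = -0.946531, f' = 1.686667 → w_1 = 2.400000 - (-0.946531)/(1.686667) = 2.961185
w_1 = 2.961185: f = -0.023706, f' = 1.607703 → w_2 = 2.961185 - (-0.023706)/(1.607703) = 2.975930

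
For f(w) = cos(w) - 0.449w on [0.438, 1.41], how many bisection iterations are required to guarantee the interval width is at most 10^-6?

20

Initial width b − a = 1.41 − 0.438 = 0.972000.
After n steps the width is (b−a)/2^n; need (b−a)/2^n ≤ 10^-6.
So n ≥ log₂(0.972000/10^-6) = log₂(972000.0000) ≈ 19.8906.
Hence n = 20.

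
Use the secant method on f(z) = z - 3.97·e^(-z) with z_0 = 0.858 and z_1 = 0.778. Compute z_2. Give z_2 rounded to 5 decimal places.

1.15784

Secant update: z_(k+1) = z_k − f(z_k)·(z_k − z_(k-1))/(f(z_k) − f(z_(k-1))).
f(z_0) = -0.825317, f(z_1) = -1.045515
z_2 = 0.778000 - (-1.045515)·(0.778000 - 0.858000)/(-1.045515 - (-0.825317)) = 1.157845; f(z_2) = -0.089381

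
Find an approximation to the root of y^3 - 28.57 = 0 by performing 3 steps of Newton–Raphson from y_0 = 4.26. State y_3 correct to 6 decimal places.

f'(y) = 3y^2
y_0 = 4.260000: f = 48.738776, f' = 54.442800 → y_1 = 4.260000 - (48.738776)/(54.442800) = 3.364771
y_1 = 3.364771: f = 9.524872, f' = 33.965051 → y_2 = 3.364771 - (9.524872)/(33.965051) = 3.084339
y_2 = 3.084339: f = 0.771782, f' = 28.539449 → y_3 = 3.084339 - (0.771782)/(28.539449) = 3.057297

3.057297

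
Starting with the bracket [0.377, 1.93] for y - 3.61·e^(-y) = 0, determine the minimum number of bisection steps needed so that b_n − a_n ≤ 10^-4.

Initial width b − a = 1.93 − 0.377 = 1.553000.
After n steps the width is (b−a)/2^n; need (b−a)/2^n ≤ 10^-4.
So n ≥ log₂(1.553000/10^-4) = log₂(15530.0000) ≈ 13.9228.
Hence n = 14.

14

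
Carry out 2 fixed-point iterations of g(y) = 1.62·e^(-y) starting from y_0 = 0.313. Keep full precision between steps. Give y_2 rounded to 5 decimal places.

0.49549

y_1 = g(0.313000) = 1.184625
y_2 = g(1.184625) = 0.495495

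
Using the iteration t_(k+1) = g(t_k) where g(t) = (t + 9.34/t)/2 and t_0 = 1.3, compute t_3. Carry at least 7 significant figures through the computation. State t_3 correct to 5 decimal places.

3.06041

t_1 = g(1.300000) = 4.242308
t_2 = g(4.242308) = 3.221970
t_3 = g(3.221970) = 3.060409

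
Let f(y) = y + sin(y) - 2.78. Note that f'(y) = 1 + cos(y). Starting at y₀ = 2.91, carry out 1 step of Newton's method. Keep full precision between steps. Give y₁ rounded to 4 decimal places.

y_0 = 2.910000: f = 0.359528, f' = 0.026698 → y_1 = 2.910000 - (0.359528)/(0.026698) = -10.556511

-10.5565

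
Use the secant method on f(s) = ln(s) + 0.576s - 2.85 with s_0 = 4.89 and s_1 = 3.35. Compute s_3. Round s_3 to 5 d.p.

3.02626

f(s_0) = 1.553832, f(s_1) = 0.288560
s_2 = 3.350000 - (0.288560)·(3.350000 - 4.890000)/(0.288560 - (1.553832)) = 2.998785; f(s_2) = -0.024493
s_3 = 2.998785 - (-0.024493)·(2.998785 - 3.350000)/(-0.024493 - (0.288560)) = 3.026263; f(s_3) = 0.000456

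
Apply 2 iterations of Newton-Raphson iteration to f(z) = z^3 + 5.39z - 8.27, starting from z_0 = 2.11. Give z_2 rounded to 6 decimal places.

1.227153

f'(z) = 3z^2 + 5.39
z_0 = 2.110000: f = 12.496831, f' = 18.746300 → z_1 = 2.110000 - (12.496831)/(18.746300) = 1.443371
z_1 = 1.443371: f = 2.516771, f' = 11.639958 → z_2 = 1.443371 - (2.516771)/(11.639958) = 1.227153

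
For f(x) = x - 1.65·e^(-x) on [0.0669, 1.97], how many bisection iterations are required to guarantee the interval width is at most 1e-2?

Initial width b − a = 1.97 − 0.0669 = 1.903100.
After n steps the width is (b−a)/2^n; need (b−a)/2^n ≤ 1e-2.
So n ≥ log₂(1.903100/1e-2) = log₂(190.3100) ≈ 7.5722.
Hence n = 8.

8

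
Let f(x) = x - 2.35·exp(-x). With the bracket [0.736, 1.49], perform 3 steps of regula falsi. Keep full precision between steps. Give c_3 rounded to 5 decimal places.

f(0.736000) = -0.389712, f(1.490000) = 0.960374
step 1: c = 0.953647, f(c) = 0.048115 > 0 → new bracket [0.736000, 0.953647]
step 2: c = 0.929729, f(c) = 0.002277 > 0 → new bracket [0.736000, 0.929729]
step 3: c = 0.928604, f(c) = 0.000107 > 0 → new bracket [0.736000, 0.928604]

0.92860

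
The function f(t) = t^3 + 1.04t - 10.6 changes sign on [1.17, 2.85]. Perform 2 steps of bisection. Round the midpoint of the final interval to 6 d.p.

f(1.170000) = -7.781587, f(2.850000) = 15.513125 (opposite signs)
step 1: m = 2.010000, f(m) = -0.388999 < 0 → root in [2.010000, 2.850000]
step 2: m = 2.430000, f(m) = 6.276107 > 0 → root in [2.010000, 2.430000]
Midpoint of [2.010000, 2.430000] = 2.220000

2.220000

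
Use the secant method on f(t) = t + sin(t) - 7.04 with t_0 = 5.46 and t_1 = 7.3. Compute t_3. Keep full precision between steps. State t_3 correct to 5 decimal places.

6.66245

f(t_0) = -2.313315, f(t_1) = 1.110437
t_2 = 7.300000 - (1.110437)·(7.300000 - 5.460000)/(1.110437 - (-2.313315)) = 6.703227; f(t_2) = 0.071025
t_3 = 6.703227 - (0.071025)·(6.703227 - 7.300000)/(0.071025 - (1.110437)) = 6.662448; f(t_3) = -0.007316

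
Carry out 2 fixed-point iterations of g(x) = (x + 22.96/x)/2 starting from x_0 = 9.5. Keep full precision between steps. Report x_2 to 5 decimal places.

x_1 = g(9.500000) = 5.958421
x_2 = g(5.958421) = 4.905895

4.90590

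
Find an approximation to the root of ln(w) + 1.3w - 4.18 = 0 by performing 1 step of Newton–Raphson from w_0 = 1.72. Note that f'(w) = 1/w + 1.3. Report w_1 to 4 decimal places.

Newton update: w ← w − f(w)/f'(w).
w_0 = 1.720000: f = -1.401676, f' = 1.881395 → w_1 = 1.720000 - (-1.401676)/(1.881395) = 2.465019

2.4650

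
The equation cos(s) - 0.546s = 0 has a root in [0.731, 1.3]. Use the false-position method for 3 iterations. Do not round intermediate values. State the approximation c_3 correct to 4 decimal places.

0.9959

False-position update: c = (a·f(b) − b·f(a))/(f(b) − f(a)); replace the endpoint whose sign matches f(c).
f(0.731000) = 0.345381, f(1.300000) = -0.442301
step 1: c = 0.980494, f(c) = 0.021263 > 0 → new bracket [0.980494, 1.300000]
step 2: c = 0.995149, f(c) = 0.001027 > 0 → new bracket [0.995149, 1.300000]
step 3: c = 0.995855, f(c) = 0.000049 > 0 → new bracket [0.995855, 1.300000]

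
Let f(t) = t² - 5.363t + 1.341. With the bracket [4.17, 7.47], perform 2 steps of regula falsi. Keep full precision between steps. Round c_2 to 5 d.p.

4.97868

f(4.170000) = -3.633810, f(7.470000) = 17.080290
step 1: c = 4.748909, f(c) = -1.575263 < 0 → new bracket [4.748909, 7.470000]
step 2: c = 4.978676, f(c) = -0.572425 < 0 → new bracket [4.978676, 7.470000]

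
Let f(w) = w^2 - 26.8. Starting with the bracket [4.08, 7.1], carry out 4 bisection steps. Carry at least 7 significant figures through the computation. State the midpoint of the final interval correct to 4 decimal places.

5.1181

f(4.080000) = -10.153600, f(7.100000) = 23.610000 (opposite signs)
step 1: m = 5.590000, f(m) = 4.448100 > 0 → root in [4.080000, 5.590000]
step 2: m = 4.835000, f(m) = -3.422775 < 0 → root in [4.835000, 5.590000]
step 3: m = 5.212500, f(m) = 0.370156 > 0 → root in [4.835000, 5.212500]
step 4: m = 5.023750, f(m) = -1.561936 < 0 → root in [5.023750, 5.212500]
Midpoint of [5.023750, 5.212500] = 5.118125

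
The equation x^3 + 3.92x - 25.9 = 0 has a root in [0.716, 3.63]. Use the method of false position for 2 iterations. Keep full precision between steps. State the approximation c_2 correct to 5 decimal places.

False-position update: c = (a·f(b) − b·f(a))/(f(b) − f(a)); replace the endpoint whose sign matches f(c).
f(0.716000) = -22.726218, f(3.630000) = 36.161747
step 1: c = 1.840580, f(c) = -12.449536 < 0 → new bracket [1.840580, 3.630000]
step 2: c = 2.298857, f(c) = -4.739611 < 0 → new bracket [2.298857, 3.630000]

2.29886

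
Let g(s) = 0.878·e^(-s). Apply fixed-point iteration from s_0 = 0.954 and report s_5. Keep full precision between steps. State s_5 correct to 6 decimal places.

s_1 = g(0.954000) = 0.338203
s_2 = g(0.338203) = 0.626058
s_3 = g(0.626058) = 0.469462
s_4 = g(0.469462) = 0.549047
s_5 = g(0.549047) = 0.507045

0.507045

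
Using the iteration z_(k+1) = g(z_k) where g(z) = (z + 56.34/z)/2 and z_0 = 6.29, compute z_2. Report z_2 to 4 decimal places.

7.5069

z_1 = g(6.290000) = 7.623537
z_2 = g(7.623537) = 7.506904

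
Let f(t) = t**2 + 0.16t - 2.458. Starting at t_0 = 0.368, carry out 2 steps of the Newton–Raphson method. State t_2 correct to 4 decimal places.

1.8215

f'(t) = 2t + 0.16
t_0 = 0.368000: f = -2.263696, f' = 0.896000 → t_1 = 0.368000 - (-2.263696)/(0.896000) = 2.894446
t_1 = 2.894446: f = 6.382932, f' = 5.948893 → t_2 = 2.894446 - (6.382932)/(5.948893) = 1.821485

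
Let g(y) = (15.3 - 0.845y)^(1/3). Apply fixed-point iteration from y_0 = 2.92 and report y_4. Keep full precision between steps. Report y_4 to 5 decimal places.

y_1 = g(2.920000) = 2.341198
y_2 = g(2.341198) = 2.370572
y_3 = g(2.370572) = 2.369098
y_4 = g(2.369098) = 2.369172

2.36917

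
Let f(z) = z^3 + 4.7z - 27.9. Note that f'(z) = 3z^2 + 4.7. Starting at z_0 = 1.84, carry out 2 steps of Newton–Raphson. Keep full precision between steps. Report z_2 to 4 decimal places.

Newton update: z ← z − f(z)/f'(z).
z_0 = 1.840000: f = -13.022496, f' = 14.856800 → z_1 = 1.840000 - (-13.022496)/(14.856800) = 2.716534
z_1 = 2.716534: f = 4.914537, f' = 26.838677 → z_2 = 2.716534 - (4.914537)/(26.838677) = 2.533420

2.5334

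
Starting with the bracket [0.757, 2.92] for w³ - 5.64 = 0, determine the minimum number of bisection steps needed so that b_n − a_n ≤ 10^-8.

28

Initial width b − a = 2.92 − 0.757 = 2.163000.
After n steps the width is (b−a)/2^n; need (b−a)/2^n ≤ 10^-8.
So n ≥ log₂(2.163000/10^-8) = log₂(216300000.0000) ≈ 27.6885.
Hence n = 28.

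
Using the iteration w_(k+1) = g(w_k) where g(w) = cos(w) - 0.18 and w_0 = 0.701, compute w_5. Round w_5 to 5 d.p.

0.62353

w_1 = g(0.701000) = 0.584198
w_2 = g(0.584198) = 0.654155
w_3 = g(0.654155) = 0.613562
w_4 = g(0.613562) = 0.637602
w_5 = g(0.637602) = 0.623526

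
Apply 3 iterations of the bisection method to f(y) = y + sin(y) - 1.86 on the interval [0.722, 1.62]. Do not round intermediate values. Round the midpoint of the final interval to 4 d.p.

f(0.722000) = -0.477113, f(1.620000) = 0.758790 (opposite signs)
step 1: m = 1.171000, f(m) = 0.232140 > 0 → root in [0.722000, 1.171000]
step 2: m = 0.946500, f(m) = -0.102125 < 0 → root in [0.946500, 1.171000]
step 3: m = 1.058750, f(m) = 0.070494 > 0 → root in [0.946500, 1.058750]
Midpoint of [0.946500, 1.058750] = 1.002625

1.0026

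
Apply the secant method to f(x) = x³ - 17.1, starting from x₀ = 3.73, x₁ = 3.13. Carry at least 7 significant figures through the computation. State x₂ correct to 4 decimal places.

f(x_0) = 34.795117, f(x_1) = 13.564297
x_2 = 3.130000 - (13.564297)·(3.130000 - 3.730000)/(13.564297 - (34.795117)) = 2.746662; f(x_2) = 3.621238

2.7467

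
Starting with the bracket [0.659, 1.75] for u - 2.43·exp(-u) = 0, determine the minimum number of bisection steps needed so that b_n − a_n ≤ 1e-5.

Initial width b − a = 1.75 − 0.659 = 1.091000.
After n steps the width is (b−a)/2^n; need (b−a)/2^n ≤ 1e-5.
So n ≥ log₂(1.091000/1e-5) = log₂(109100.0000) ≈ 16.7353.
Hence n = 17.

17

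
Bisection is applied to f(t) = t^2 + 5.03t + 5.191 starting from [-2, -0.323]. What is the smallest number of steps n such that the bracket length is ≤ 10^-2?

Initial width b − a = -0.323 − -2 = 1.677000.
After n steps the width is (b−a)/2^n; need (b−a)/2^n ≤ 10^-2.
So n ≥ log₂(1.677000/10^-2) = log₂(167.7000) ≈ 7.3897.
Hence n = 8.

8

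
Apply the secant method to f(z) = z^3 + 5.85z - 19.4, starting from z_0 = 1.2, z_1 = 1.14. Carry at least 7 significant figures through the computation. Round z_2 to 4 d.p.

f(z_0) = -10.652000, f(z_1) = -11.249456
z_2 = 1.140000 - (-11.249456)·(1.140000 - 1.200000)/(-11.249456 - (-10.652000)) = 2.269736; f(z_2) = 5.570951

2.2697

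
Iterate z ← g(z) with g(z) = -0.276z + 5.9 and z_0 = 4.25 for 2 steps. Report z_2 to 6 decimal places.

z_1 = g(4.250000) = 4.727000
z_2 = g(4.727000) = 4.595348

4.595348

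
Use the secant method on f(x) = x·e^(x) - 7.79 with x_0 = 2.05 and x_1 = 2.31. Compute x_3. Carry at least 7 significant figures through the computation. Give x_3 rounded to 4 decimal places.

1.6579

f(x_0) = 8.134197, f(x_1) = 15.481921
x_2 = 2.310000 - (15.481921)·(2.310000 - 2.050000)/(15.481921 - (8.134197)) = 1.762171; f(x_2) = 2.474762
x_3 = 1.762171 - (2.474762)·(1.762171 - 2.310000)/(2.474762 - (15.481921)) = 1.657940; f(x_3) = 0.911673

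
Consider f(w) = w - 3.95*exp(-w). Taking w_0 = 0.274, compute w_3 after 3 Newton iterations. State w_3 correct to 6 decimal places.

1.195240

Newton update: w ← w − f(w)/f'(w).
f'(w) = 1 + 3.95*exp(-w)
w_0 = 0.274000: f = -2.729312, f' = 4.003312 → w_1 = 0.274000 - (-2.729312)/(4.003312) = 0.955763
w_1 = 0.955763: f = -0.563084, f' = 2.518848 → w_2 = 0.955763 - (-0.563084)/(2.518848) = 1.179312
w_2 = 1.179312: f = -0.035275, f' = 2.214587 → w_3 = 1.179312 - (-0.035275)/(2.214587) = 1.195240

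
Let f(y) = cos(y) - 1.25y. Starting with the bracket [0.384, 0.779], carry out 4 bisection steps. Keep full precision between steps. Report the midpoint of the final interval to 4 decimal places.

0.6432

f(0.384000) = 0.447174, f(0.779000) = -0.262134 (opposite signs)
step 1: m = 0.581500, f(m) = 0.108765 > 0 → root in [0.581500, 0.779000]
step 2: m = 0.680250, f(m) = -0.072897 < 0 → root in [0.581500, 0.680250]
step 3: m = 0.630875, f(m) = 0.018918 > 0 → root in [0.630875, 0.680250]
step 4: m = 0.655563, f(m) = -0.026748 < 0 → root in [0.630875, 0.655563]
Midpoint of [0.630875, 0.655563] = 0.643219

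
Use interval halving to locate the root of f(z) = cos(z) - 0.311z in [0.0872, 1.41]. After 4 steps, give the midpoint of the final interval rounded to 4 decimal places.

1.2033

f(0.087200) = 0.969081, f(1.410000) = -0.278406 (opposite signs)
step 1: m = 0.748600, f(m) = 0.499828 > 0 → root in [0.748600, 1.410000]
step 2: m = 1.079300, f(m) = 0.136283 > 0 → root in [1.079300, 1.410000]
step 3: m = 1.244650, f(m) = -0.066691 < 0 → root in [1.079300, 1.244650]
step 4: m = 1.161975, f(m) = 0.036154 > 0 → root in [1.161975, 1.244650]
Midpoint of [1.161975, 1.244650] = 1.203313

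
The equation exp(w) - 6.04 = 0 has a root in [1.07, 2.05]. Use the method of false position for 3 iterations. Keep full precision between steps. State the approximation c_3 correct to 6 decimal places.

1.796966

f(1.070000) = -3.124621, f(2.050000) = 1.727901
step 1: c = 1.701039, f(c) = -0.560365 < 0 → new bracket [1.701039, 2.050000]
step 2: c = 1.786494, f(c) = -0.071507 < 0 → new bracket [1.786494, 2.050000]
step 3: c = 1.796966, f(c) = -0.008680 < 0 → new bracket [1.796966, 2.050000]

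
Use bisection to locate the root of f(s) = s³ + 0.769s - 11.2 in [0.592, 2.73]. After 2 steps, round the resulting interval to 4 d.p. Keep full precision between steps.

[1.6610, 2.1955]

f(0.592000) = -10.537277, f(2.730000) = 11.245787 (opposite signs)
step 1: m = 1.661000, f(m) = -5.340123 < 0 → root in [1.661000, 2.730000]
step 2: m = 2.195500, f(m) = 1.071133 > 0 → root in [1.661000, 2.195500]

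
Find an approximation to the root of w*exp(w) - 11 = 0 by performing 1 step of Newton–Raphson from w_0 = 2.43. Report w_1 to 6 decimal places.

2.003879

f'(w) = (w+1)*exp(w)
w_0 = 2.430000: f = 16.602083, f' = 38.960966 → w_1 = 2.430000 - (16.602083)/(38.960966) = 2.003879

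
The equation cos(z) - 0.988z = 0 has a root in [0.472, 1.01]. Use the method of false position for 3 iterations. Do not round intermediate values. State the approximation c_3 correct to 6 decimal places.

0.744375

False-position update: c = (a·f(b) − b·f(a))/(f(b) − f(a)); replace the endpoint whose sign matches f(c).
f(0.472000) = 0.424325, f(1.010000) = -0.466019
step 1: c = 0.728403, f(c) = 0.026577 > 0 → new bracket [0.728403, 1.010000]
step 2: c = 0.743596, f(c) = 0.001367 > 0 → new bracket [0.743596, 1.010000]
step 3: c = 0.744375, f(c) = 0.000069 > 0 → new bracket [0.744375, 1.010000]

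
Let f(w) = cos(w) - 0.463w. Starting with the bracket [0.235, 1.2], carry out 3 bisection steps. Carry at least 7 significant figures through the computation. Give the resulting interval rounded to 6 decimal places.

f(0.235000) = 0.863709, f(1.200000) = -0.193242 (opposite signs)
step 1: m = 0.717500, f(m) = 0.421249 > 0 → root in [0.717500, 1.200000]
step 2: m = 0.958750, f(m) = 0.130642 > 0 → root in [0.958750, 1.200000]
step 3: m = 1.079375, f(m) = -0.027871 < 0 → root in [0.958750, 1.079375]

[0.958750, 1.079375]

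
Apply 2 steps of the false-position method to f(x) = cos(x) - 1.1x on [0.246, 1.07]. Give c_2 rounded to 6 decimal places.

f(0.246000) = 0.699294, f(1.070000) = -0.696876
step 1: c = 0.658714, f(c) = 0.066195 > 0 → new bracket [0.658714, 1.070000]
step 2: c = 0.694392, f(c) = 0.004612 > 0 → new bracket [0.694392, 1.070000]

0.694392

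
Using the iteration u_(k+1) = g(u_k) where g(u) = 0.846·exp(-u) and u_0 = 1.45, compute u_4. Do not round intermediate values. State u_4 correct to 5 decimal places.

u_1 = g(1.450000) = 0.198446
u_2 = g(0.198446) = 0.693723
u_3 = g(0.693723) = 0.422756
u_4 = g(0.422756) = 0.554332

0.55433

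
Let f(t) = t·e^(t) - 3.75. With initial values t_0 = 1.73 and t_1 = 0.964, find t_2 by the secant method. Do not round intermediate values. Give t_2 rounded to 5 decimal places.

f(t_0) = 6.008331, f(t_1) = -1.222234
t_2 = 0.964000 - (-1.222234)·(0.964000 - 1.730000)/(-1.222234 - (6.008331)) = 1.093482; f(t_2) = -0.486338

1.09348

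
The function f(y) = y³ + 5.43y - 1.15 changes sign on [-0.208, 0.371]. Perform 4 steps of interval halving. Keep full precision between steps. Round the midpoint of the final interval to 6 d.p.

f(-0.208000) = -2.288439, f(0.371000) = 0.915595 (opposite signs)
step 1: m = 0.081500, f(m) = -0.706914 < 0 → root in [0.081500, 0.371000]
step 2: m = 0.226250, f(m) = 0.090119 > 0 → root in [0.081500, 0.226250]
step 3: m = 0.153875, f(m) = -0.310815 < 0 → root in [0.153875, 0.226250]
step 4: m = 0.190063, f(m) = -0.111095 < 0 → root in [0.190063, 0.226250]
Midpoint of [0.190063, 0.226250] = 0.208156

0.208156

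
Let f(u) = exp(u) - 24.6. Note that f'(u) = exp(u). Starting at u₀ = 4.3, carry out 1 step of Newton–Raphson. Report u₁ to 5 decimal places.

3.63379

u_0 = 4.300000: f = 49.099794, f' = 73.699794 → u_1 = 4.300000 - (49.099794)/(73.699794) = 3.633787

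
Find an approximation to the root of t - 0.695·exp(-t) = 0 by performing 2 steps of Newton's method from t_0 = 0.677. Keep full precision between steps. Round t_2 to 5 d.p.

f'(t) = 1 + 0.695·exp(-t)
t_0 = 0.677000: f = 0.323843, f' = 1.353157 → t_1 = 0.677000 - (0.323843)/(1.353157) = 0.437676
t_1 = 0.437676: f = -0.010971, f' = 1.448647 → t_2 = 0.437676 - (-0.010971)/(1.448647) = 0.445249

0.44525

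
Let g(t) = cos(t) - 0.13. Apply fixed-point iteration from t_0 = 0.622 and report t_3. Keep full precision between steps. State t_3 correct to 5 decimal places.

t_1 = g(0.622000) = 0.682715
t_2 = g(0.682715) = 0.645863
t_3 = g(0.645863) = 0.668581

0.66858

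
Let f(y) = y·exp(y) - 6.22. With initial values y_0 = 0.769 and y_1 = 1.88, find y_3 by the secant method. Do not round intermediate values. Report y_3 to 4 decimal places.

Secant update: y_(k+1) = y_k − f(y_k)·(y_k − y_(k-1))/(f(y_k) − f(y_(k-1))).
f(y_0) = -4.560800, f(y_1) = 6.100589
y_2 = 1.880000 - (6.100589)·(1.880000 - 0.769000)/(6.100589 - (-4.560800)) = 1.244271; f(y_2) = -1.901877
y_3 = 1.244271 - (-1.901877)·(1.244271 - 1.880000)/(-1.901877 - (6.100589)) = 1.395359; f(y_3) = -0.587738

1.3954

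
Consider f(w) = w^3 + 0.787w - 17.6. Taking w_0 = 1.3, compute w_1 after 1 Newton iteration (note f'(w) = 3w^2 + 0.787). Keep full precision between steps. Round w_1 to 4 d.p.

w_0 = 1.300000: f = -14.379900, f' = 5.857000 → w_1 = 1.300000 - (-14.379900)/(5.857000) = 3.755165

3.7552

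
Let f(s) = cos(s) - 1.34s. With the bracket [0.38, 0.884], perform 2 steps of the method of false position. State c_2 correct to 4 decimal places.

f(0.380000) = 0.419465, f(0.884000) = -0.550497
step 1: c = 0.597957, f(c) = 0.025225 > 0 → new bracket [0.597957, 0.884000]
step 2: c = 0.610490, f(c) = 0.001311 > 0 → new bracket [0.610490, 0.884000]

0.6105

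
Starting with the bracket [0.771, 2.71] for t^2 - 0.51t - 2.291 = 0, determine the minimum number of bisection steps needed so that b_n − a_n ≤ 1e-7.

Initial width b − a = 2.71 − 0.771 = 1.939000.
After n steps the width is (b−a)/2^n; need (b−a)/2^n ≤ 1e-7.
So n ≥ log₂(1.939000/1e-7) = log₂(19390000.0000) ≈ 24.2088.
Hence n = 25.

25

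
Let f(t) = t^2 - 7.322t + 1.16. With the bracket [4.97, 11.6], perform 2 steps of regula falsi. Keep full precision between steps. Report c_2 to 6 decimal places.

f(4.970000) = -10.529440, f(11.600000) = 50.784800
step 1: c = 6.108564, f(c) = -6.252351 < 0 → new bracket [6.108564, 11.600000]
step 2: c = 6.710529, f(c) = -2.943292 < 0 → new bracket [6.710529, 11.600000]

6.710529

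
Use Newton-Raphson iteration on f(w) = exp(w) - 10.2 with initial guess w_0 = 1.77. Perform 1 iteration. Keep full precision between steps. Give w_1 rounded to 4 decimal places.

2.5074

f'(w) = exp(w)
w_0 = 1.770000: f = -4.329147, f' = 5.870853 → w_1 = 1.770000 - (-4.329147)/(5.870853) = 2.507396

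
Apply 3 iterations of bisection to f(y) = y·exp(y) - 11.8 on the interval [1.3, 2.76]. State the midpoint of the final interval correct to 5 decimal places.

1.93875

f(1.300000) = -7.029914, f(2.760000) = 31.807567 (opposite signs)
step 1: m = 2.030000, f(m) = 3.656595 > 0 → root in [1.300000, 2.030000]
step 2: m = 1.665000, f(m) = -2.999354 < 0 → root in [1.665000, 2.030000]
step 3: m = 1.847500, f(m) = -0.079571 < 0 → root in [1.847500, 2.030000]
Midpoint of [1.847500, 2.030000] = 1.938750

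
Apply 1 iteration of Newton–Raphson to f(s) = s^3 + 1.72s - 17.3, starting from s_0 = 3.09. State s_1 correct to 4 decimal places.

2.5131

f'(s) = 3s^2 + 1.72
s_0 = 3.090000: f = 17.518429, f' = 30.364300 → s_1 = 3.090000 - (17.518429)/(30.364300) = 2.513058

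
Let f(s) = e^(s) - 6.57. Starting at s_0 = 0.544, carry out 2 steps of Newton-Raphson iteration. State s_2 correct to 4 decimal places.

f'(s) = e^(s)
s_0 = 0.544000: f = -4.847115, f' = 1.722885 → s_1 = 0.544000 - (-4.847115)/(1.722885) = 3.357372
s_1 = 3.357372: f = 22.143632, f' = 28.713632 → s_2 = 3.357372 - (22.143632)/(28.713632) = 2.586183

2.5862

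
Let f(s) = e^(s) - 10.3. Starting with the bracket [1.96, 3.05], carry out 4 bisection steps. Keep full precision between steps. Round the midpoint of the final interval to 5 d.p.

2.33469

f(1.960000) = -3.200673, f(3.050000) = 10.815344 (opposite signs)
step 1: m = 2.505000, f(m) = 1.943559 > 0 → root in [1.960000, 2.505000]
step 2: m = 2.232500, f(m) = -0.976855 < 0 → root in [2.232500, 2.505000]
step 3: m = 2.368750, f(m) = 0.384029 > 0 → root in [2.232500, 2.368750]
step 4: m = 2.300625, f(m) = -0.319582 < 0 → root in [2.300625, 2.368750]
Midpoint of [2.300625, 2.368750] = 2.334688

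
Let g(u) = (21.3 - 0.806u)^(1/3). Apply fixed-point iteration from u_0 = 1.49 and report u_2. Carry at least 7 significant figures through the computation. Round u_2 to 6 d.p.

2.673475

u_1 = g(1.490000) = 2.718892
u_2 = g(2.718892) = 2.673475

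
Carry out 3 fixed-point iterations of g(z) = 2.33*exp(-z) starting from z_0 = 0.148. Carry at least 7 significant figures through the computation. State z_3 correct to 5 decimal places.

z_1 = g(0.148000) = 2.009464
z_2 = g(2.009464) = 0.312361
z_3 = g(0.312361) = 1.704902

1.70490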